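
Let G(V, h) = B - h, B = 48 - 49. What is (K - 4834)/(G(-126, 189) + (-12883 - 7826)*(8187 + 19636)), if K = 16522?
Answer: -11688/576186697 ≈ -2.0285e-5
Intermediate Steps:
B = -1
G(V, h) = -1 - h
(K - 4834)/(G(-126, 189) + (-12883 - 7826)*(8187 + 19636)) = (16522 - 4834)/((-1 - 1*189) + (-12883 - 7826)*(8187 + 19636)) = 11688/((-1 - 189) - 20709*27823) = 11688/(-190 - 576186507) = 11688/(-576186697) = 11688*(-1/576186697) = -11688/576186697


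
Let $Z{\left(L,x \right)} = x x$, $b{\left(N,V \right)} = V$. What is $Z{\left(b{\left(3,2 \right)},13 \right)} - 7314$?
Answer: $-7145$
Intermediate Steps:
$Z{\left(L,x \right)} = x^{2}$
$Z{\left(b{\left(3,2 \right)},13 \right)} - 7314 = 13^{2} - 7314 = 169 - 7314 = -7145$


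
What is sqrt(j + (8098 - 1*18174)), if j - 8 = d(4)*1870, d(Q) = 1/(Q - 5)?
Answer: I*sqrt(11938) ≈ 109.26*I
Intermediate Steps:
d(Q) = 1/(-5 + Q)
j = -1862 (j = 8 + 1870/(-5 + 4) = 8 + 1870/(-1) = 8 - 1*1870 = 8 - 1870 = -1862)
sqrt(j + (8098 - 1*18174)) = sqrt(-1862 + (8098 - 1*18174)) = sqrt(-1862 + (8098 - 18174)) = sqrt(-1862 - 10076) = sqrt(-11938) = I*sqrt(11938)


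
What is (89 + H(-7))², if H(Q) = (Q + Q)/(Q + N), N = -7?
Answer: 8100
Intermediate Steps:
H(Q) = 2*Q/(-7 + Q) (H(Q) = (Q + Q)/(Q - 7) = (2*Q)/(-7 + Q) = 2*Q/(-7 + Q))
(89 + H(-7))² = (89 + 2*(-7)/(-7 - 7))² = (89 + 2*(-7)/(-14))² = (89 + 2*(-7)*(-1/14))² = (89 + 1)² = 90² = 8100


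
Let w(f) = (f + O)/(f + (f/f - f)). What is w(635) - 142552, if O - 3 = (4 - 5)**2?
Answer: -141913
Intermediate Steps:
O = 4 (O = 3 + (4 - 5)**2 = 3 + (-1)**2 = 3 + 1 = 4)
w(f) = 4 + f (w(f) = (f + 4)/(f + (f/f - f)) = (4 + f)/(f + (1 - f)) = (4 + f)/1 = (4 + f)*1 = 4 + f)
w(635) - 142552 = (4 + 635) - 142552 = 639 - 142552 = -141913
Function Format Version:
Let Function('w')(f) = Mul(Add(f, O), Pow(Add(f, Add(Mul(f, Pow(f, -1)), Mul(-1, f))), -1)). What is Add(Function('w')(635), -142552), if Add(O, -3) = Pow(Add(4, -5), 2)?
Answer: -141913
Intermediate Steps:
O = 4 (O = Add(3, Pow(Add(4, -5), 2)) = Add(3, Pow(-1, 2)) = Add(3, 1) = 4)
Function('w')(f) = Add(4, f) (Function('w')(f) = Mul(Add(f, 4), Pow(Add(f, Add(Mul(f, Pow(f, -1)), Mul(-1, f))), -1)) = Mul(Add(4, f), Pow(Add(f, Add(1, Mul(-1, f))), -1)) = Mul(Add(4, f), Pow(1, -1)) = Mul(Add(4, f), 1) = Add(4, f))
Add(Function('w')(635), -142552) = Add(Add(4, 635), -142552) = Add(639, -142552) = -141913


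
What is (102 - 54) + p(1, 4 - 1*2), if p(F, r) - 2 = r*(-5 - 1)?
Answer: 38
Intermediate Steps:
p(F, r) = 2 - 6*r (p(F, r) = 2 + r*(-5 - 1) = 2 + r*(-6) = 2 - 6*r)
(102 - 54) + p(1, 4 - 1*2) = (102 - 54) + (2 - 6*(4 - 1*2)) = 48 + (2 - 6*(4 - 2)) = 48 + (2 - 6*2) = 48 + (2 - 12) = 48 - 10 = 38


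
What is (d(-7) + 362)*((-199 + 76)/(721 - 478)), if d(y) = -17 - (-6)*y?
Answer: -4141/27 ≈ -153.37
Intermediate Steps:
d(y) = -17 + 6*y
(d(-7) + 362)*((-199 + 76)/(721 - 478)) = ((-17 + 6*(-7)) + 362)*((-199 + 76)/(721 - 478)) = ((-17 - 42) + 362)*(-123/243) = (-59 + 362)*(-123*1/243) = 303*(-41/81) = -4141/27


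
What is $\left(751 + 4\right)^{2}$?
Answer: $570025$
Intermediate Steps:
$\left(751 + 4\right)^{2} = 755^{2} = 570025$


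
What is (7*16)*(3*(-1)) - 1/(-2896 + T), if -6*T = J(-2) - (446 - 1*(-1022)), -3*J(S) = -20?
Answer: -8020983/23872 ≈ -336.00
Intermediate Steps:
J(S) = 20/3 (J(S) = -1/3*(-20) = 20/3)
T = 2192/9 (T = -(20/3 - (446 - 1*(-1022)))/6 = -(20/3 - (446 + 1022))/6 = -(20/3 - 1*1468)/6 = -(20/3 - 1468)/6 = -1/6*(-4384/3) = 2192/9 ≈ 243.56)
(7*16)*(3*(-1)) - 1/(-2896 + T) = (7*16)*(3*(-1)) - 1/(-2896 + 2192/9) = 112*(-3) - 1/(-23872/9) = -336 - 1*(-9/23872) = -336 + 9/23872 = -8020983/23872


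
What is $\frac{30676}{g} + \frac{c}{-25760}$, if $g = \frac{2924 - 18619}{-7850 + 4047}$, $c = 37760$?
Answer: $\frac{18778689288}{2526895} \approx 7431.5$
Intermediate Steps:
$g = \frac{15695}{3803}$ ($g = - \frac{15695}{-3803} = \left(-15695\right) \left(- \frac{1}{3803}\right) = \frac{15695}{3803} \approx 4.127$)
$\frac{30676}{g} + \frac{c}{-25760} = \frac{30676}{\frac{15695}{3803}} + \frac{37760}{-25760} = 30676 \cdot \frac{3803}{15695} + 37760 \left(- \frac{1}{25760}\right) = \frac{116660828}{15695} - \frac{236}{161} = \frac{18778689288}{2526895}$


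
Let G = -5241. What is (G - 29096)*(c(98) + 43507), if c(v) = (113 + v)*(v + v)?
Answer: -2913940831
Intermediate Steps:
c(v) = 2*v*(113 + v) (c(v) = (113 + v)*(2*v) = 2*v*(113 + v))
(G - 29096)*(c(98) + 43507) = (-5241 - 29096)*(2*98*(113 + 98) + 43507) = -34337*(2*98*211 + 43507) = -34337*(41356 + 43507) = -34337*84863 = -2913940831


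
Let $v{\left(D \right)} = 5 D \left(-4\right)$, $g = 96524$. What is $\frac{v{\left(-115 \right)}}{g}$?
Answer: $\frac{575}{24131} \approx 0.023828$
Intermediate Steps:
$v{\left(D \right)} = - 20 D$
$\frac{v{\left(-115 \right)}}{g} = \frac{\left(-20\right) \left(-115\right)}{96524} = 2300 \cdot \frac{1}{96524} = \frac{575}{24131}$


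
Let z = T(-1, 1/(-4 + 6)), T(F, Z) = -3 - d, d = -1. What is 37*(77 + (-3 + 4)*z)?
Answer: 2775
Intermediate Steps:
T(F, Z) = -2 (T(F, Z) = -3 - 1*(-1) = -3 + 1 = -2)
z = -2
37*(77 + (-3 + 4)*z) = 37*(77 + (-3 + 4)*(-2)) = 37*(77 + 1*(-2)) = 37*(77 - 2) = 37*75 = 2775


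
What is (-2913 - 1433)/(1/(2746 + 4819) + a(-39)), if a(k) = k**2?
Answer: -16438745/5753183 ≈ -2.8573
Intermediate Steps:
(-2913 - 1433)/(1/(2746 + 4819) + a(-39)) = (-2913 - 1433)/(1/(2746 + 4819) + (-39)**2) = -4346/(1/7565 + 1521) = -4346/11506366/7565 = -4346*7565/11506366 = -16438745/5753183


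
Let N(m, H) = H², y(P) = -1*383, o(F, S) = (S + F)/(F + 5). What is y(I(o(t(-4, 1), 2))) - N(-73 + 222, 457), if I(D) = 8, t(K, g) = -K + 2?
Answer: -209232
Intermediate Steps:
t(K, g) = 2 - K
o(F, S) = (F + S)/(5 + F)
y(P) = -383
y(I(o(t(-4, 1), 2))) - N(-73 + 222, 457) = -383 - 1*457² = -383 - 1*208849 = -383 - 208849 = -209232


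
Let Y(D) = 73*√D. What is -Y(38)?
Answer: -73*√38 ≈ -450.00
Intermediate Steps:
-Y(38) = -73*√38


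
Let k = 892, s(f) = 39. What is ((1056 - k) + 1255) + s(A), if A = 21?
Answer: 1458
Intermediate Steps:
((1056 - k) + 1255) + s(A) = ((1056 - 1*892) + 1255) + 39 = ((1056 - 892) + 1255) + 39 = (164 + 1255) + 39 = 1419 + 39 = 1458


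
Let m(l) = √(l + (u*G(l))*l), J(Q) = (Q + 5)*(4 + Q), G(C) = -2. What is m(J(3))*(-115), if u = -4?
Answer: -690*√14 ≈ -2581.7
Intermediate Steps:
J(Q) = (4 + Q)*(5 + Q) (J(Q) = (5 + Q)*(4 + Q) = (4 + Q)*(5 + Q))
m(l) = 3*√l (m(l) = √(l + (-4*(-2))*l) = √(l + 8*l) = √(9*l) = 3*√l)
m(J(3))*(-115) = (3*√(20 + 3² + 9*3))*(-115) = (3*√(20 + 9 + 27))*(-115) = (3*√56)*(-115) = (3*(2*√14))*(-115) = (6*√14)*(-115) = -690*√14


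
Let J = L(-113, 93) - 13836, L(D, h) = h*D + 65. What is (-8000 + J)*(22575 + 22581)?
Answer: -1457635680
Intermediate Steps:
L(D, h) = 65 + D*h (L(D, h) = D*h + 65 = 65 + D*h)
J = -24280 (J = (65 - 113*93) - 13836 = (65 - 10509) - 13836 = -10444 - 13836 = -24280)
(-8000 + J)*(22575 + 22581) = (-8000 - 24280)*(22575 + 22581) = -32280*45156 = -1457635680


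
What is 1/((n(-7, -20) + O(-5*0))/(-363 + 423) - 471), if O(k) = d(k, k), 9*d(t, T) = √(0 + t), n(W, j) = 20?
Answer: -3/1412 ≈ -0.0021246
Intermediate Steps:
d(t, T) = √t/9 (d(t, T) = √(0 + t)/9 = √t/9)
O(k) = √k/9
1/((n(-7, -20) + O(-5*0))/(-363 + 423) - 471) = 1/((20 + √(-5*0)/9)/(-363 + 423) - 471) = 1/((20 + √0/9)/60 - 471) = 1/((20 + (⅑)*0)*(1/60) - 471) = 1/((20 + 0)*(1/60) - 471) = 1/(20*(1/60) - 471) = 1/(⅓ - 471) = 1/(-1412/3) = -3/1412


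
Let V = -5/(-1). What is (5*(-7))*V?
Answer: -175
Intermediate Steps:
V = 5 (V = -5*(-1) = 5)
(5*(-7))*V = (5*(-7))*5 = -35*5 = -175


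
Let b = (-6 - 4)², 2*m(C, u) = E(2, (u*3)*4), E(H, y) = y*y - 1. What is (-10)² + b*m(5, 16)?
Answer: 1843250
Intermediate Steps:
E(H, y) = -1 + y² (E(H, y) = y² - 1 = -1 + y²)
m(C, u) = -½ + 72*u² (m(C, u) = (-1 + ((u*3)*4)²)/2 = (-1 + ((3*u)*4)²)/2 = (-1 + (12*u)²)/2 = (-1 + 144*u²)/2 = -½ + 72*u²)
b = 100 (b = (-10)² = 100)
(-10)² + b*m(5, 16) = (-10)² + 100*(-½ + 72*16²) = 100 + 100*(-½ + 72*256) = 100 + 100*(-½ + 18432) = 100 + 100*(36863/2) = 100 + 1843150 = 1843250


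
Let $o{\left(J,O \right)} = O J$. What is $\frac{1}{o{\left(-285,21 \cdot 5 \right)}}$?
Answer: $- \frac{1}{29925} \approx -3.3417 \cdot 10^{-5}$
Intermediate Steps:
$o{\left(J,O \right)} = J O$
$\frac{1}{o{\left(-285,21 \cdot 5 \right)}} = \frac{1}{\left(-285\right) 21 \cdot 5} = \frac{1}{\left(-285\right) 105} = \frac{1}{-29925} = - \frac{1}{29925}$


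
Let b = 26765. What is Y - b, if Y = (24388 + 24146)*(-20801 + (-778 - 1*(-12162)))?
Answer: -457071443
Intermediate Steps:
Y = -457044678 (Y = 48534*(-20801 + (-778 + 12162)) = 48534*(-20801 + 11384) = 48534*(-9417) = -457044678)
Y - b = -457044678 - 1*26765 = -457044678 - 26765 = -457071443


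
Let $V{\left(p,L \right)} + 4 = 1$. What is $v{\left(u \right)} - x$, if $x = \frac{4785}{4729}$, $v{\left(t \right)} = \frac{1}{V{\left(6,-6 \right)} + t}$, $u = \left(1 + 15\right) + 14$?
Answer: $- \frac{124466}{127683} \approx -0.9748$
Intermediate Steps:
$V{\left(p,L \right)} = -3$ ($V{\left(p,L \right)} = -4 + 1 = -3$)
$u = 30$ ($u = 16 + 14 = 30$)
$v{\left(t \right)} = \frac{1}{-3 + t}$
$x = \frac{4785}{4729}$ ($x = 4785 \cdot \frac{1}{4729} = \frac{4785}{4729} \approx 1.0118$)
$v{\left(u \right)} - x = \frac{1}{-3 + 30} - \frac{4785}{4729} = \frac{1}{27} - \frac{4785}{4729} = - \frac{124466}{127683}$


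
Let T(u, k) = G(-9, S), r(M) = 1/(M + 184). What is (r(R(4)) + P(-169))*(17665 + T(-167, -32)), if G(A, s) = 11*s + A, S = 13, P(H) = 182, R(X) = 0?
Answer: 596070711/184 ≈ 3.2395e+6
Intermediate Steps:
r(M) = 1/(184 + M)
G(A, s) = A + 11*s
T(u, k) = 134 (T(u, k) = -9 + 11*13 = -9 + 143 = 134)
(r(R(4)) + P(-169))*(17665 + T(-167, -32)) = (1/(184 + 0) + 182)*(17665 + 134) = (1/184 + 182)*17799 = (33489/184)*17799 = 596070711/184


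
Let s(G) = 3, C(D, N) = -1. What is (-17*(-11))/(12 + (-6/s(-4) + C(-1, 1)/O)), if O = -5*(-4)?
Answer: 3740/199 ≈ 18.794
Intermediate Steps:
O = 20
(-17*(-11))/(12 + (-6/s(-4) + C(-1, 1)/O)) = (-17*(-11))/(12 + (-6/3 - 1/20)) = 187/(12 + (-6*⅓ - 1*1/20)) = 187/(12 + (-2 - 1/20)) = 187/(12 - 41/20) = 187/(199/20) = 187*(20/199) = 3740/199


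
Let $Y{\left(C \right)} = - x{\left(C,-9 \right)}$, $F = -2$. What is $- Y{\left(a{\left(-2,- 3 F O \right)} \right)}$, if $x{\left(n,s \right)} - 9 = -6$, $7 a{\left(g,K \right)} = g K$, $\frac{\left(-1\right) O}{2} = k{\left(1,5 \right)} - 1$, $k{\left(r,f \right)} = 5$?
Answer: $3$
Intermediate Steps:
$O = -8$ ($O = - 2 \left(5 - 1\right) = \left(-2\right) 4 = -8$)
$a{\left(g,K \right)} = \frac{K g}{7}$ ($a{\left(g,K \right)} = \frac{g K}{7} = \frac{K g}{7}$)
$x{\left(n,s \right)} = 3$ ($x{\left(n,s \right)} = 9 - 6 = 3$)
$Y{\left(C \right)} = -3$ ($Y{\left(C \right)} = \left(-1\right) 3 = -3$)
$- Y{\left(a{\left(-2,- 3 F O \right)} \right)} = \left(-1\right) \left(-3\right) = 3$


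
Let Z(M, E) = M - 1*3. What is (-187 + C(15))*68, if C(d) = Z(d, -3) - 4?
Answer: -12172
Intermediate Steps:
Z(M, E) = -3 + M (Z(M, E) = M - 3 = -3 + M)
C(d) = -7 + d (C(d) = (-3 + d) - 4 = -7 + d)
(-187 + C(15))*68 = (-187 + (-7 + 15))*68 = (-187 + 8)*68 = -179*68 = -12172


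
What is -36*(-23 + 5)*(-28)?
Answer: -18144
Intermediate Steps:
-36*(-23 + 5)*(-28) = -36*(-18)*(-28) = 648*(-28) = -18144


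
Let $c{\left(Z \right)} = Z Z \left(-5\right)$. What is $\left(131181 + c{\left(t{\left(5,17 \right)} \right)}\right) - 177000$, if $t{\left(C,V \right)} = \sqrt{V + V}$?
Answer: $-45989$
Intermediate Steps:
$t{\left(C,V \right)} = \sqrt{2} \sqrt{V}$ ($t{\left(C,V \right)} = \sqrt{2 V} = \sqrt{2} \sqrt{V}$)
$c{\left(Z \right)} = - 5 Z^{2}$ ($c{\left(Z \right)} = Z^{2} \left(-5\right) = - 5 Z^{2}$)
$\left(131181 + c{\left(t{\left(5,17 \right)} \right)}\right) - 177000 = \left(131181 - 5 \left(\sqrt{2} \sqrt{17}\right)^{2}\right) - 177000 = \left(131181 - 5 \left(\sqrt{34}\right)^{2}\right) - 177000 = \left(131181 - 170\right) - 177000 = 131011 - 177000 = -45989$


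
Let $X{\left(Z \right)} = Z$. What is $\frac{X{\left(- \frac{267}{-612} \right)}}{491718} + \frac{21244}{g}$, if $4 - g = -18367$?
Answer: $\frac{2130997302187}{1842803681112} \approx 1.1564$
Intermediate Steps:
$g = 18371$ ($g = 4 - -18367 = 4 + 18367 = 18371$)
$\frac{X{\left(- \frac{267}{-612} \right)}}{491718} + \frac{21244}{g} = \frac{\left(-267\right) \frac{1}{-612}}{491718} + \frac{21244}{18371} = \left(-267\right) \left(- \frac{1}{612}\right) \frac{1}{491718} + 21244 \cdot \frac{1}{18371} = \frac{89}{204} \cdot \frac{1}{491718} + \frac{21244}{18371} = \frac{89}{100310472} + \frac{21244}{18371} = \frac{2130997302187}{1842803681112}$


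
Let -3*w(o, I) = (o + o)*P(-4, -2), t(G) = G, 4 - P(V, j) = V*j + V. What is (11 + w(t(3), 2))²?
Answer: 121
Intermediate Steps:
P(V, j) = 4 - V - V*j (P(V, j) = 4 - (V*j + V) = 4 - (V + V*j) = 4 + (-V - V*j) = 4 - V - V*j)
w(o, I) = 0 (w(o, I) = -(o + o)*(4 - 1*(-4) - 1*(-4)*(-2))/3 = -2*o*(4 + 4 - 8)/3 = -2*o*0/3 = -⅓*0 = 0)
(11 + w(t(3), 2))² = (11 + 0)² = 11² = 121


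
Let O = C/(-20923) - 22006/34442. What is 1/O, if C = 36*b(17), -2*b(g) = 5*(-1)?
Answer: -360314983/231765659 ≈ -1.5547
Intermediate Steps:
b(g) = 5/2 (b(g) = -5*(-1)/2 = -1/2*(-5) = 5/2)
C = 90 (C = 36*(5/2) = 90)
O = -231765659/360314983 (O = 90/(-20923) - 22006/34442 = 90*(-1/20923) - 22006*1/34442 = -90/20923 - 11003/17221 = -231765659/360314983 ≈ -0.64323)
1/O = 1/(-231765659/360314983) = -360314983/231765659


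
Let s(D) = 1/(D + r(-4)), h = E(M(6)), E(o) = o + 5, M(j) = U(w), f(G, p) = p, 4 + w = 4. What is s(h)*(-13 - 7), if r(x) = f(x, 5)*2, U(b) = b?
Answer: -4/3 ≈ -1.3333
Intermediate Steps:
w = 0 (w = -4 + 4 = 0)
M(j) = 0
E(o) = 5 + o
h = 5 (h = 5 + 0 = 5)
r(x) = 10 (r(x) = 5*2 = 10)
s(D) = 1/(10 + D) (s(D) = 1/(D + 10) = 1/(10 + D))
s(h)*(-13 - 7) = (-13 - 7)/(10 + 5) = -20/15 = (1/15)*(-20) = -4/3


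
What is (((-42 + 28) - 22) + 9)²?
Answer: 729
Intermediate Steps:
(((-42 + 28) - 22) + 9)² = ((-14 - 22) + 9)² = (-36 + 9)² = (-27)² = 729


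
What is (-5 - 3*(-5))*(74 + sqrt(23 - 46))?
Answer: 740 + 10*I*sqrt(23) ≈ 740.0 + 47.958*I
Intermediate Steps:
(-5 - 3*(-5))*(74 + sqrt(23 - 46)) = (-5 + 15)*(74 + sqrt(-23)) = 10*(74 + I*sqrt(23)) = 740 + 10*I*sqrt(23)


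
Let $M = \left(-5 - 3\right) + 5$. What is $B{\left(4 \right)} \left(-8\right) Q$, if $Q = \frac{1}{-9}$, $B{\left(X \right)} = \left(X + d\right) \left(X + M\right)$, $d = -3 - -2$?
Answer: $\frac{8}{3} \approx 2.6667$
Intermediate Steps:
$d = -1$ ($d = -3 + 2 = -1$)
$M = -3$ ($M = -8 + 5 = -3$)
$B{\left(X \right)} = \left(-1 + X\right) \left(-3 + X\right)$ ($B{\left(X \right)} = \left(X - 1\right) \left(X - 3\right) = \left(-1 + X\right) \left(-3 + X\right)$)
$Q = - \frac{1}{9} \approx -0.11111$
$B{\left(4 \right)} \left(-8\right) Q = \left(3 + 4^{2} - 16\right) \left(-8\right) \left(- \frac{1}{9}\right) = \left(3 + 16 - 16\right) \left(-8\right) \left(- \frac{1}{9}\right) = 3 \left(-8\right) \left(- \frac{1}{9}\right) = \left(-24\right) \left(- \frac{1}{9}\right) = \frac{8}{3}$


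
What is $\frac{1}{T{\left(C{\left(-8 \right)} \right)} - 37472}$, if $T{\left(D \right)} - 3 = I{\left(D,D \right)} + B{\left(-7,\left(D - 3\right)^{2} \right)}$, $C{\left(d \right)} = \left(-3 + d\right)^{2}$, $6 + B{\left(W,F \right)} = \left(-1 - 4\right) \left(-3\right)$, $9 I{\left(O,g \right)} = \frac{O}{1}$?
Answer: $- \frac{9}{337019} \approx -2.6705 \cdot 10^{-5}$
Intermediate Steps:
$I{\left(O,g \right)} = \frac{O}{9}$ ($I{\left(O,g \right)} = \frac{O 1^{-1}}{9} = \frac{O 1}{9} = \frac{O}{9}$)
$B{\left(W,F \right)} = 9$ ($B{\left(W,F \right)} = -6 + \left(-1 - 4\right) \left(-3\right) = -6 - -15 = -6 + 15 = 9$)
$T{\left(D \right)} = 12 + \frac{D}{9}$ ($T{\left(D \right)} = 3 + \left(\frac{D}{9} + 9\right) = 3 + \left(9 + \frac{D}{9}\right) = 12 + \frac{D}{9}$)
$\frac{1}{T{\left(C{\left(-8 \right)} \right)} - 37472} = \frac{1}{\left(12 + \frac{\left(-3 - 8\right)^{2}}{9}\right) - 37472} = \frac{1}{\left(12 + \frac{\left(-11\right)^{2}}{9}\right) - 37472} = \frac{1}{\left(12 + \frac{1}{9} \cdot 121\right) - 37472} = \frac{1}{\left(12 + \frac{121}{9}\right) - 37472} = \frac{1}{\frac{229}{9} - 37472} = \frac{1}{- \frac{337019}{9}} = - \frac{9}{337019}$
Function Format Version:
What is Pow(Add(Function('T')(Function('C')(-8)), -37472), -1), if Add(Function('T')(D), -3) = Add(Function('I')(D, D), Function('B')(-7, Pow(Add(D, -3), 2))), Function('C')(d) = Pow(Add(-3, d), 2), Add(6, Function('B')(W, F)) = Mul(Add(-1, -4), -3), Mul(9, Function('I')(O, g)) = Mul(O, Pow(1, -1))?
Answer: Rational(-9, 337019) ≈ -2.6705e-5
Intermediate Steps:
Function('I')(O, g) = Mul(Rational(1, 9), O) (Function('I')(O, g) = Mul(Rational(1, 9), Mul(O, Pow(1, -1))) = Mul(Rational(1, 9), Mul(O, 1)) = Mul(Rational(1, 9), O))
Function('B')(W, F) = 9 (Function('B')(W, F) = Add(-6, Mul(Add(-1, -4), -3)) = Add(-6, Mul(-5, -3)) = Add(-6, 15) = 9)
Function('T')(D) = Add(12, Mul(Rational(1, 9), D)) (Function('T')(D) = Add(3, Add(Mul(Rational(1, 9), D), 9)) = Add(3, Add(9, Mul(Rational(1, 9), D))) = Add(12, Mul(Rational(1, 9), D)))
Pow(Add(Function('T')(Function('C')(-8)), -37472), -1) = Pow(Add(Add(12, Mul(Rational(1, 9), Pow(Add(-3, -8), 2))), -37472), -1) = Pow(Add(Add(12, Mul(Rational(1, 9), Pow(-11, 2))), -37472), -1) = Pow(Add(Add(12, Mul(Rational(1, 9), 121)), -37472), -1) = Pow(Add(Add(12, Rational(121, 9)), -37472), -1) = Pow(Add(Rational(229, 9), -37472), -1) = Pow(Rational(-337019, 9), -1) = Rational(-9, 337019)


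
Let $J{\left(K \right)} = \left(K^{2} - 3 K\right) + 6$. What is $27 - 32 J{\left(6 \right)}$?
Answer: $-741$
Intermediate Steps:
$J{\left(K \right)} = 6 + K^{2} - 3 K$
$27 - 32 J{\left(6 \right)} = 27 - 32 \left(6 + 6^{2} - 18\right) = 27 - 32 \left(6 + 36 - 18\right) = 27 - 768 = -741$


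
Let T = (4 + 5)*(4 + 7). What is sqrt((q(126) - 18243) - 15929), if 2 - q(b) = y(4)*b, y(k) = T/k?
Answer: I*sqrt(149154)/2 ≈ 193.1*I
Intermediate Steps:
T = 99 (T = 9*11 = 99)
y(k) = 99/k
q(b) = 2 - 99*b/4 (q(b) = 2 - 99/4*b = 2 - 99*(1/4)*b = 2 - 99*b/4)
sqrt((q(126) - 18243) - 15929) = sqrt(((2 - 99/4*126) - 18243) - 15929) = sqrt(((2 - 6237/2) - 18243) - 15929) = sqrt((-6233/2 - 18243) - 15929) = sqrt(-42719/2 - 15929) = sqrt(-74577/2) = I*sqrt(149154)/2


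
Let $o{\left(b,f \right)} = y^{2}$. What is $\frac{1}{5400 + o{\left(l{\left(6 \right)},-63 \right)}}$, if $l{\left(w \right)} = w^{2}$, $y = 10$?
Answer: $\frac{1}{5500} \approx 0.00018182$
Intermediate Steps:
$o{\left(b,f \right)} = 100$ ($o{\left(b,f \right)} = 10^{2} = 100$)
$\frac{1}{5400 + o{\left(l{\left(6 \right)},-63 \right)}} = \frac{1}{5400 + 100} = \frac{1}{5500}$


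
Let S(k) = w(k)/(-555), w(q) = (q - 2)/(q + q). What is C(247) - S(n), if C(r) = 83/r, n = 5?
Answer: 153797/456950 ≈ 0.33657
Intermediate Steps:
w(q) = (-2 + q)/(2*q) (w(q) = (-2 + q)/((2*q)) = (-2 + q)*(1/(2*q)) = (-2 + q)/(2*q))
S(k) = -(-2 + k)/(1110*k) (S(k) = ((-2 + k)/(2*k))/(-555) = ((-2 + k)/(2*k))*(-1/555) = -(-2 + k)/(1110*k))
C(247) - S(n) = 83/247 - (2 - 1*5)/(1110*5) = 83*(1/247) - (2 - 5)/(1110*5) = 83/247 - (-3)/(1110*5) = 83/247 - 1*(-1/1850) = 83/247 + 1/1850 = 153797/456950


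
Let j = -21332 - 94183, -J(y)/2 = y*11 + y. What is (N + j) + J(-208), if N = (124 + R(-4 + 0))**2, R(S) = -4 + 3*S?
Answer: -98859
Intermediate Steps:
J(y) = -24*y (J(y) = -2*(y*11 + y) = -2*(11*y + y) = -24*y)
N = 11664 (N = (124 + (-4 + 3*(-4 + 0)))**2 = (124 + (-4 + 3*(-4)))**2 = (124 + (-4 - 12))**2 = (124 - 16)**2 = 108**2 = 11664)
j = -115515
(N + j) + J(-208) = (11664 - 115515) - 24*(-208) = -103851 + 4992 = -98859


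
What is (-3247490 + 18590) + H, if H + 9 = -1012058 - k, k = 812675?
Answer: -5053642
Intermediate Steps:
H = -1824742 (H = -9 + (-1012058 - 1*812675) = -9 + (-1012058 - 812675) = -9 - 1824733 = -1824742)
(-3247490 + 18590) + H = (-3247490 + 18590) - 1824742 = -3228900 - 1824742 = -5053642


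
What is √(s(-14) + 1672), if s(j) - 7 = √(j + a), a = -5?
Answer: √(1679 + I*√19) ≈ 40.976 + 0.0532*I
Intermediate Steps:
s(j) = 7 + √(-5 + j) (s(j) = 7 + √(j - 5) = 7 + √(-5 + j))
√(s(-14) + 1672) = √((7 + √(-5 - 14)) + 1672) = √((7 + √(-19)) + 1672) = √((7 + I*√19) + 1672) = √(1679 + I*√19)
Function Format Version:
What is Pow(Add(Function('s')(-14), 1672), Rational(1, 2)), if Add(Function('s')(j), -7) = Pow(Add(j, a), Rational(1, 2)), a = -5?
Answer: Pow(Add(1679, Mul(I, Pow(19, Rational(1, 2)))), Rational(1, 2)) ≈ Add(40.976, Mul(0.0532, I))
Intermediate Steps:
Function('s')(j) = Add(7, Pow(Add(-5, j), Rational(1, 2))) (Function('s')(j) = Add(7, Pow(Add(j, -5), Rational(1, 2))) = Add(7, Pow(Add(-5, j), Rational(1, 2))))
Pow(Add(Function('s')(-14), 1672), Rational(1, 2)) = Pow(Add(Add(7, Pow(Add(-5, -14), Rational(1, 2))), 1672), Rational(1, 2)) = Pow(Add(Add(7, Pow(-19, Rational(1, 2))), 1672), Rational(1, 2)) = Pow(Add(Add(7, Mul(I, Pow(19, Rational(1, 2)))), 1672), Rational(1, 2)) = Pow(Add(1679, Mul(I, Pow(19, Rational(1, 2)))), Rational(1, 2))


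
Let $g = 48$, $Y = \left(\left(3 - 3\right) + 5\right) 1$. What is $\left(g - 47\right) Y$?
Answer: $5$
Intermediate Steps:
$Y = 5$ ($Y = \left(\left(3 - 3\right) + 5\right) 1 = \left(0 + 5\right) 1 = 5 \cdot 1 = 5$)
$\left(g - 47\right) Y = \left(48 - 47\right) 5 = 1 \cdot 5 = 5$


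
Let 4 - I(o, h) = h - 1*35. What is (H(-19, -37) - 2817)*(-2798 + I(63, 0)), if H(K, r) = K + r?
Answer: 7926607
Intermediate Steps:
I(o, h) = 39 - h (I(o, h) = 4 - (h - 1*35) = 4 - (h - 35) = 4 - (-35 + h) = 4 + (35 - h) = 39 - h)
(H(-19, -37) - 2817)*(-2798 + I(63, 0)) = ((-19 - 37) - 2817)*(-2798 + (39 - 1*0)) = (-56 - 2817)*(-2798 + (39 + 0)) = -2873*(-2798 + 39) = -2873*(-2759) = 7926607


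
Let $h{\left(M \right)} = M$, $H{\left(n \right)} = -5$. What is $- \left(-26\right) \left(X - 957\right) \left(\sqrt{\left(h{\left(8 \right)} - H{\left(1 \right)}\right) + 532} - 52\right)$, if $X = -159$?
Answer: $1508832 - 29016 \sqrt{545} \approx 8.3145 \cdot 10^{5}$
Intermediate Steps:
$- \left(-26\right) \left(X - 957\right) \left(\sqrt{\left(h{\left(8 \right)} - H{\left(1 \right)}\right) + 532} - 52\right) = - \left(-26\right) \left(-159 - 957\right) \left(\sqrt{\left(8 - -5\right) + 532} - 52\right) = - \left(-26\right) \left(- 1116 \left(\sqrt{\left(8 + 5\right) + 532} - 52\right)\right) = - \left(-26\right) \left(- 1116 \left(\sqrt{13 + 532} - 52\right)\right) = - \left(-26\right) \left(- 1116 \left(\sqrt{545} - 52\right)\right) = - \left(-26\right) \left(- 1116 \left(-52 + \sqrt{545}\right)\right) = - \left(-26\right) \left(58032 - 1116 \sqrt{545}\right) = - (-1508832 + 29016 \sqrt{545}) = 1508832 - 29016 \sqrt{545}$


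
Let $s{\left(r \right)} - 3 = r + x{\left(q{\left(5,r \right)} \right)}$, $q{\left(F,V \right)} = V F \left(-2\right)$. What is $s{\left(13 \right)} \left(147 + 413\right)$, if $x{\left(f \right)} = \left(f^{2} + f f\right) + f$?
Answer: $18864160$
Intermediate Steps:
$q{\left(F,V \right)} = - 2 F V$ ($q{\left(F,V \right)} = F V \left(-2\right) = - 2 F V$)
$x{\left(f \right)} = f + 2 f^{2}$ ($x{\left(f \right)} = \left(f^{2} + f^{2}\right) + f = 2 f^{2} + f = f + 2 f^{2}$)
$s{\left(r \right)} = 3 + r - 10 r \left(1 - 20 r\right)$ ($s{\left(r \right)} = 3 + \left(r + \left(-2\right) 5 r \left(1 + 2 \left(\left(-2\right) 5 r\right)\right)\right) = 3 + \left(r + - 10 r \left(1 + 2 \left(- 10 r\right)\right)\right) = 3 + \left(r + - 10 r \left(1 - 20 r\right)\right) = 3 - \left(- r + 10 r \left(1 - 20 r\right)\right) = 3 + r - 10 r \left(1 - 20 r\right)$)
$s{\left(13 \right)} \left(147 + 413\right) = \left(3 - 117 + 200 \cdot 13^{2}\right) \left(147 + 413\right) = \left(3 - 117 + 200 \cdot 169\right) 560 = \left(3 - 117 + 33800\right) 560 = 33686 \cdot 560 = 18864160$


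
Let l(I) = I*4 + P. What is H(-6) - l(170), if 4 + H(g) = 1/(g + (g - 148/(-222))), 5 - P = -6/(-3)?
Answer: -23361/34 ≈ -687.09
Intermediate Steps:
P = 3 (P = 5 - (-6)/(-3) = 5 - (-6)*(-1)/3 = 5 - 1*2 = 5 - 2 = 3)
H(g) = -4 + 1/(2/3 + 2*g) (H(g) = -4 + 1/(g + (g - 148/(-222))) = -4 + 1/(g + (g - 148*(-1/222))) = -4 + 1/(g + (g + 2/3)) = -4 + 1/(g + (2/3 + g)) = -4 + 1/(2/3 + 2*g))
l(I) = 3 + 4*I (l(I) = I*4 + 3 = 4*I + 3 = 3 + 4*I)
H(-6) - l(170) = (-5 - 24*(-6))/(2*(1 + 3*(-6))) - (3 + 4*170) = (-5 + 144)/(2*(1 - 18)) - (3 + 680) = (1/2)*139/(-17) - 1*683 = (1/2)*(-1/17)*139 - 683 = -139/34 - 683 = -23361/34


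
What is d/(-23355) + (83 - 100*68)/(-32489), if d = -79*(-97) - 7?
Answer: -30620083/252926865 ≈ -0.12106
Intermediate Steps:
d = 7656 (d = 7663 - 7 = 7656)
d/(-23355) + (83 - 100*68)/(-32489) = 7656/(-23355) + (83 - 100*68)/(-32489) = 7656*(-1/23355) + (83 - 6800)*(-1/32489) = -2552/7785 - 6717*(-1/32489) = -2552/7785 + 6717/32489 = -30620083/252926865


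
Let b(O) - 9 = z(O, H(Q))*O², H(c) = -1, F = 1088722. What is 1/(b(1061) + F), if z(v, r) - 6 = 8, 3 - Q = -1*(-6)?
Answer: 1/16848825 ≈ 5.9351e-8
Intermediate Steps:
Q = -3 (Q = 3 - (-1)*(-6) = 3 - 1*6 = 3 - 6 = -3)
z(v, r) = 14 (z(v, r) = 6 + 8 = 14)
b(O) = 9 + 14*O²
1/(b(1061) + F) = 1/((9 + 14*1061²) + 1088722) = 1/((9 + 14*1125721) + 1088722) = 1/((9 + 15760094) + 1088722) = 1/(15760103 + 1088722) = 1/16848825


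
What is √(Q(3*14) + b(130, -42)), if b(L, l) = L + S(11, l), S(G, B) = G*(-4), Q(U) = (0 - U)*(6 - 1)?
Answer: 2*I*√31 ≈ 11.136*I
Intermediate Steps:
Q(U) = -5*U (Q(U) = -U*5 = -5*U)
S(G, B) = -4*G
b(L, l) = -44 + L (b(L, l) = L - 4*11 = L - 44 = -44 + L)
√(Q(3*14) + b(130, -42)) = √(-15*14 + (-44 + 130)) = √(-5*42 + 86) = √(-210 + 86) = √(-124) = 2*I*√31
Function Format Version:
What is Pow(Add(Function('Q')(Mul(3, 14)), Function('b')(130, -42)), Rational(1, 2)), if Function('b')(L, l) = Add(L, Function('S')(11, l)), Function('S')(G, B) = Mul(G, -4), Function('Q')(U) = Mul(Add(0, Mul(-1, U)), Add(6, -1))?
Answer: Mul(2, I, Pow(31, Rational(1, 2))) ≈ Mul(11.136, I)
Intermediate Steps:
Function('Q')(U) = Mul(-5, U) (Function('Q')(U) = Mul(Mul(-1, U), 5) = Mul(-5, U))
Function('S')(G, B) = Mul(-4, G)
Function('b')(L, l) = Add(-44, L) (Function('b')(L, l) = Add(L, Mul(-4, 11)) = Add(L, -44) = Add(-44, L))
Pow(Add(Function('Q')(Mul(3, 14)), Function('b')(130, -42)), Rational(1, 2)) = Pow(Add(Mul(-5, Mul(3, 14)), Add(-44, 130)), Rational(1, 2)) = Pow(Add(Mul(-5, 42), 86), Rational(1, 2)) = Pow(Add(-210, 86), Rational(1, 2)) = Pow(-124, Rational(1, 2)) = Mul(2, I, Pow(31, Rational(1, 2)))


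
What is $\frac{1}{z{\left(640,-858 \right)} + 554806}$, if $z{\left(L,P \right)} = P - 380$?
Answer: $\frac{1}{553568} \approx 1.8065 \cdot 10^{-6}$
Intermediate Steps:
$z{\left(L,P \right)} = -380 + P$ ($z{\left(L,P \right)} = P - 380 = -380 + P$)
$\frac{1}{z{\left(640,-858 \right)} + 554806} = \frac{1}{\left(-380 - 858\right) + 554806} = \frac{1}{-1238 + 554806} = \frac{1}{553568}$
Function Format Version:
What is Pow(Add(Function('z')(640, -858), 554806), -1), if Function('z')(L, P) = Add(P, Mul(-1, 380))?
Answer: Rational(1, 553568) ≈ 1.8065e-6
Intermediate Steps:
Function('z')(L, P) = Add(-380, P) (Function('z')(L, P) = Add(P, -380) = Add(-380, P))
Pow(Add(Function('z')(640, -858), 554806), -1) = Pow(Add(Add(-380, -858), 554806), -1) = Pow(Add(-1238, 554806), -1) = Pow(553568, -1) = Rational(1, 553568)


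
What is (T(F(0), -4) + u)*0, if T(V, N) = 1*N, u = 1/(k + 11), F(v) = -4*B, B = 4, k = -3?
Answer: 0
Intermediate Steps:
F(v) = -16 (F(v) = -4*4 = -16)
u = ⅛ (u = 1/(-3 + 11) = 1/8 = ⅛ ≈ 0.12500)
T(V, N) = N
(T(F(0), -4) + u)*0 = (-4 + ⅛)*0 = -31/8*0 = 0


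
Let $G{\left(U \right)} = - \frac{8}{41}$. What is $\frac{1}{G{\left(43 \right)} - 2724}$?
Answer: $- \frac{41}{111692} \approx -0.00036708$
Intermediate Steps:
$G{\left(U \right)} = - \frac{8}{41}$ ($G{\left(U \right)} = \left(-8\right) \frac{1}{41} = - \frac{8}{41}$)
$\frac{1}{G{\left(43 \right)} - 2724} = \frac{1}{- \frac{8}{41} - 2724} = \frac{1}{- \frac{111692}{41}} = - \frac{41}{111692}$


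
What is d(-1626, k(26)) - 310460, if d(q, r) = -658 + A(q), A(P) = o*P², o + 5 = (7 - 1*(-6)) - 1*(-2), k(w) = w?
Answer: 26127642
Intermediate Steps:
o = 10 (o = -5 + ((7 - 1*(-6)) - 1*(-2)) = -5 + ((7 + 6) + 2) = -5 + (13 + 2) = -5 + 15 = 10)
A(P) = 10*P²
d(q, r) = -658 + 10*q²
d(-1626, k(26)) - 310460 = (-658 + 10*(-1626)²) - 310460 = (-658 + 10*2643876) - 310460 = (-658 + 26438760) - 310460 = 26438102 - 310460 = 26127642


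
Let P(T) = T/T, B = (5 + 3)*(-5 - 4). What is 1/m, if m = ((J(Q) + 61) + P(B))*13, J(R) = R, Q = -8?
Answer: 1/702 ≈ 0.0014245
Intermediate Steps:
B = -72 (B = 8*(-9) = -72)
P(T) = 1
m = 702 (m = ((-8 + 61) + 1)*13 = (53 + 1)*13 = 54*13 = 702)
1/m = 1/702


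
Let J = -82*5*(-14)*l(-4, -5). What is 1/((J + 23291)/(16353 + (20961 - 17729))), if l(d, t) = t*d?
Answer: 19585/138091 ≈ 0.14183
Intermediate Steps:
l(d, t) = d*t
J = 114800 (J = -82*5*(-14)*(-4*(-5)) = -(-5740)*20 = -82*(-1400) = 114800)
1/((J + 23291)/(16353 + (20961 - 17729))) = 1/((114800 + 23291)/(16353 + (20961 - 17729))) = 1/(138091/(16353 + 3232)) = 1/(138091/19585) = 19585/138091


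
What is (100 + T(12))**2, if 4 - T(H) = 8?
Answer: 9216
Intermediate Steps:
T(H) = -4 (T(H) = 4 - 1*8 = 4 - 8 = -4)
(100 + T(12))**2 = (100 - 4)**2 = 96**2 = 9216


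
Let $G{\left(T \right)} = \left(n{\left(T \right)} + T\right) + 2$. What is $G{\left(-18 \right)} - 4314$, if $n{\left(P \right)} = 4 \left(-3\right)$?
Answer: $-4342$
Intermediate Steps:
$n{\left(P \right)} = -12$
$G{\left(T \right)} = -10 + T$ ($G{\left(T \right)} = \left(-12 + T\right) + 2 = -10 + T$)
$G{\left(-18 \right)} - 4314 = \left(-10 - 18\right) - 4314 = -28 - 4314 = -4342$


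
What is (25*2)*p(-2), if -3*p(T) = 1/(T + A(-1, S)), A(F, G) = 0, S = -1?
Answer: 25/3 ≈ 8.3333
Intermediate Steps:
p(T) = -1/(3*T) (p(T) = -1/(3*(T + 0)) = -1/(3*T))
(25*2)*p(-2) = (25*2)*(-1/3/(-2)) = 50*(-1/3*(-1/2)) = 50*(1/6) = 25/3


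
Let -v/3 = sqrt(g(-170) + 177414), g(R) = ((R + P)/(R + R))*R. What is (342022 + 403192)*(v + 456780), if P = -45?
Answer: 340398850920 - 7824747*sqrt(14474) ≈ 3.3946e+11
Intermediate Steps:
g(R) = -45/2 + R/2 (g(R) = ((R - 45)/(R + R))*R = ((-45 + R)/((2*R)))*R = ((-45 + R)*(1/(2*R)))*R = ((-45 + R)/(2*R))*R = -45/2 + R/2)
v = -21*sqrt(14474)/2 (v = -3*sqrt((-45/2 + (1/2)*(-170)) + 177414) = -3*sqrt((-45/2 - 85) + 177414) = -3*sqrt(-215/2 + 177414) = -21*sqrt(14474)/2 ≈ -1263.2)
(342022 + 403192)*(v + 456780) = (342022 + 403192)*(-21*sqrt(14474)/2 + 456780) = 745214*(456780 - 21*sqrt(14474)/2) = 340398850920 - 7824747*sqrt(14474)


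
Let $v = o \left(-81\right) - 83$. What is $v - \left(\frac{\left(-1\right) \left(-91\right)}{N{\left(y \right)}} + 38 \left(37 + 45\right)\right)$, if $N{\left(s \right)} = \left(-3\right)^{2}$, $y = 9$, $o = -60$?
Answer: $\frac{14858}{9} \approx 1650.9$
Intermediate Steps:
$N{\left(s \right)} = 9$
$v = 4777$ ($v = \left(-60\right) \left(-81\right) - 83 = 4860 - 83 = 4777$)
$v - \left(\frac{\left(-1\right) \left(-91\right)}{N{\left(y \right)}} + 38 \left(37 + 45\right)\right) = 4777 - \left(\frac{\left(-1\right) \left(-91\right)}{9} + 38 \left(37 + 45\right)\right) = 4777 - \left(91 \cdot \frac{1}{9} + 38 \cdot 82\right) = 4777 - \left(\frac{91}{9} + 3116\right) = 4777 - \frac{28135}{9} = \frac{14858}{9}$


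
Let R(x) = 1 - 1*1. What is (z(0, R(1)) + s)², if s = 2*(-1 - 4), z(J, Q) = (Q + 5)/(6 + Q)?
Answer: 3025/36 ≈ 84.028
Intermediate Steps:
R(x) = 0 (R(x) = 1 - 1 = 0)
z(J, Q) = (5 + Q)/(6 + Q)
s = -10 (s = 2*(-5) = -10)
(z(0, R(1)) + s)² = ((5 + 0)/(6 + 0) - 10)² = (5/6 - 10)² = ((⅙)*5 - 10)² = (⅚ - 10)² = (-55/6)² = 3025/36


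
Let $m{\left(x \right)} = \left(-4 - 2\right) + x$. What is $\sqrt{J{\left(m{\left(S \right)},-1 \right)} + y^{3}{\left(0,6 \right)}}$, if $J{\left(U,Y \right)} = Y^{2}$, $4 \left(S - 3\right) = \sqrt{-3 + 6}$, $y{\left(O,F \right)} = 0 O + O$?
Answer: $1$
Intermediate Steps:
$y{\left(O,F \right)} = O$ ($y{\left(O,F \right)} = 0 + O = O$)
$S = 3 + \frac{\sqrt{3}}{4}$ ($S = 3 + \frac{\sqrt{-3 + 6}}{4} = 3 + \frac{\sqrt{3}}{4} \approx 3.433$)
$m{\left(x \right)} = -6 + x$
$\sqrt{J{\left(m{\left(S \right)},-1 \right)} + y^{3}{\left(0,6 \right)}} = \sqrt{\left(-1\right)^{2} + 0^{3}} = \sqrt{1 + 0} = \sqrt{1} = 1$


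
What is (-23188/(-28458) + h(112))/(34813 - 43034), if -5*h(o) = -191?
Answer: -5267/1109835 ≈ -0.0047458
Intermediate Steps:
h(o) = 191/5 (h(o) = -1/5*(-191) = 191/5)
(-23188/(-28458) + h(112))/(34813 - 43034) = (-23188/(-28458) + 191/5)/(34813 - 43034) = (-23188*(-1/28458) + 191/5)/(-8221) = (22/27 + 191/5)*(-1/8221) = (5267/135)*(-1/8221) = -5267/1109835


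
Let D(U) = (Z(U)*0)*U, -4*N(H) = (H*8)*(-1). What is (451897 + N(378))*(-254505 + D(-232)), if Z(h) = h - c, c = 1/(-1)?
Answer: -115202451765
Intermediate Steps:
c = -1
Z(h) = 1 + h (Z(h) = h - 1*(-1) = h + 1 = 1 + h)
N(H) = 2*H (N(H) = -H*8*(-1)/4 = -8*H*(-1)/4 = -(-2)*H = 2*H)
D(U) = 0 (D(U) = ((1 + U)*0)*U = 0*U = 0)
(451897 + N(378))*(-254505 + D(-232)) = (451897 + 2*378)*(-254505 + 0) = (451897 + 756)*(-254505) = 452653*(-254505) = -115202451765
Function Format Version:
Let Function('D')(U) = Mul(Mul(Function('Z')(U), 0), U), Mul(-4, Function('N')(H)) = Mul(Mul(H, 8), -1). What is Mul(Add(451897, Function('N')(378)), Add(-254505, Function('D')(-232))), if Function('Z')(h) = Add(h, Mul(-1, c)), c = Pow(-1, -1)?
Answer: -115202451765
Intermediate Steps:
c = -1
Function('Z')(h) = Add(1, h) (Function('Z')(h) = Add(h, Mul(-1, -1)) = Add(h, 1) = Add(1, h))
Function('N')(H) = Mul(2, H) (Function('N')(H) = Mul(Rational(-1, 4), Mul(Mul(H, 8), -1)) = Mul(Rational(-1, 4), Mul(Mul(8, H), -1)) = Mul(Rational(-1, 4), Mul(-8, H)) = Mul(2, H))
Function('D')(U) = 0 (Function('D')(U) = Mul(Mul(Add(1, U), 0), U) = Mul(0, U) = 0)
Mul(Add(451897, Function('N')(378)), Add(-254505, Function('D')(-232))) = Mul(Add(451897, Mul(2, 378)), Add(-254505, 0)) = Mul(Add(451897, 756), -254505) = Mul(452653, -254505) = -115202451765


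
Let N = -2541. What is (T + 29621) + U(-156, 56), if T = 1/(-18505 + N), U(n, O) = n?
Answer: 620120389/21046 ≈ 29465.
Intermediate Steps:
T = -1/21046 (T = 1/(-18505 - 2541) = 1/(-21046) = -1/21046 ≈ -4.7515e-5)
(T + 29621) + U(-156, 56) = (-1/21046 + 29621) - 156 = 623403565/21046 - 156 = 620120389/21046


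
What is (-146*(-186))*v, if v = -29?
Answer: -787524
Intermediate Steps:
(-146*(-186))*v = -146*(-186)*(-29) = 27156*(-29) = -787524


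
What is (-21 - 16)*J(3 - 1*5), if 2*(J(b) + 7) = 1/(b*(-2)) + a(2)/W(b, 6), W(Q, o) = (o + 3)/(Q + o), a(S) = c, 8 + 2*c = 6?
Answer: 18907/72 ≈ 262.60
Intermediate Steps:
c = -1 (c = -4 + (½)*6 = -4 + 3 = -1)
a(S) = -1
W(Q, o) = (3 + o)/(Q + o)
J(b) = -22/3 - 1/(4*b) - b/18 (J(b) = -7 + (1/(b*(-2)) - 1/((3 + 6)/(b + 6)))/2 = -7 + (-½/b - 1/(9/(6 + b)))/2 = -7 + (-1/(2*b) - 1/(9/(6 + b)))/2 = -7 + (-1/(2*b) - (⅔ + b/9))/2 = -7 + (-1/(2*b) + (-⅔ - b/9))/2 = -7 + (-⅔ - 1/(2*b) - b/9)/2 = -7 + (-⅓ - 1/(4*b) - b/18) = -22/3 - 1/(4*b) - b/18)
(-21 - 16)*J(3 - 1*5) = (-21 - 16)*((-9 + 2*(3 - 1*5)*(-132 - (3 - 1*5)))/(36*(3 - 1*5))) = -37*(-9 + 2*(3 - 5)*(-132 - (3 - 5)))/(36*(3 - 5)) = -37*(-9 + 2*(-2)*(-132 - 1*(-2)))/(36*(-2)) = -37*(-1)*(-9 + 2*(-2)*(-132 + 2))/(36*2) = -37*(-1)*(-9 + 2*(-2)*(-130))/(36*2) = -37*(-1)*(-9 + 520)/(36*2) = -37*(-1)*511/(36*2) = -37*(-511/72) = 18907/72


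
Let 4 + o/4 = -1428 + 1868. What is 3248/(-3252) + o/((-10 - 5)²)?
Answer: 411724/60975 ≈ 6.7523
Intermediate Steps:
o = 1744 (o = -16 + 4*(-1428 + 1868) = -16 + 4*440 = -16 + 1760 = 1744)
3248/(-3252) + o/((-10 - 5)²) = 3248/(-3252) + 1744/((-10 - 5)²) = 3248*(-1/3252) + 1744/((-15)²) = -812/813 + 1744/225 = 411724/60975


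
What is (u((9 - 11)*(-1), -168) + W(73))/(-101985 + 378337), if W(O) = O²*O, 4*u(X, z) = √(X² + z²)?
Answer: 389017/276352 + √7057/552704 ≈ 1.4078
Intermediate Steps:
u(X, z) = √(X² + z²)/4
W(O) = O³
(u((9 - 11)*(-1), -168) + W(73))/(-101985 + 378337) = (√(((9 - 11)*(-1))² + (-168)²)/4 + 73³)/(-101985 + 378337) = (√((-2*(-1))² + 28224)/4 + 389017)/276352 = (√(2² + 28224)/4 + 389017)*(1/276352) = (√(4 + 28224)/4 + 389017)*(1/276352) = (√28228/4 + 389017)*(1/276352) = ((2*√7057)/4 + 389017)*(1/276352) = (√7057/2 + 389017)*(1/276352) = (389017 + √7057/2)*(1/276352) = 389017/276352 + √7057/552704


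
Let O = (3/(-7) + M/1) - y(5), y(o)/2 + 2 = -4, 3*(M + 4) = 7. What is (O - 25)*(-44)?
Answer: 13948/21 ≈ 664.19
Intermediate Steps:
M = -5/3 (M = -4 + (⅓)*7 = -4 + 7/3 = -5/3 ≈ -1.6667)
y(o) = -12 (y(o) = -4 + 2*(-4) = -4 - 8 = -12)
O = 208/21 (O = (3/(-7) - 5/3/1) - 1*(-12) = (3*(-⅐) - 5/3*1) + 12 = (-3/7 - 5/3) + 12 = -44/21 + 12 = 208/21 ≈ 9.9048)
(O - 25)*(-44) = (208/21 - 25)*(-44) = -317/21*(-44) = 13948/21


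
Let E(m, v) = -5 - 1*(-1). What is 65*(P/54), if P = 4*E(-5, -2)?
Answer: -520/27 ≈ -19.259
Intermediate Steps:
E(m, v) = -4 (E(m, v) = -5 + 1 = -4)
P = -16 (P = 4*(-4) = -16)
65*(P/54) = 65*(-16/54) = 65*(-16*1/54) = 65*(-8/27) = -520/27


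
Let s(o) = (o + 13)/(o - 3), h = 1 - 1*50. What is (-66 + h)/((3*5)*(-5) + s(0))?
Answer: 345/238 ≈ 1.4496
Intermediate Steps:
h = -49 (h = 1 - 50 = -49)
s(o) = (13 + o)/(-3 + o)
(-66 + h)/((3*5)*(-5) + s(0)) = (-66 - 49)/((3*5)*(-5) + (13 + 0)/(-3 + 0)) = -115/(15*(-5) + 13/(-3)) = -115/(-75 - ⅓*13) = -115/(-75 - 13/3) = -115/(-238/3) = -3/238*(-115) = 345/238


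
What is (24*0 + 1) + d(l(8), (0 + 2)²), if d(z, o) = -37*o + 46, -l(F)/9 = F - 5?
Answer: -101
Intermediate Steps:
l(F) = 45 - 9*F (l(F) = -9*(F - 5) = -9*(-5 + F) = 45 - 9*F)
d(z, o) = 46 - 37*o
(24*0 + 1) + d(l(8), (0 + 2)²) = (24*0 + 1) + (46 - 37*(0 + 2)²) = (0 + 1) + (46 - 37*2²) = 1 + (46 - 37*4) = 1 + (46 - 148) = 1 - 102 = -101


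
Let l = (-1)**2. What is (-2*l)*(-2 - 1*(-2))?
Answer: 0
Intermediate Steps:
l = 1
(-2*l)*(-2 - 1*(-2)) = (-2*1)*(-2 - 1*(-2)) = -2*(-2 + 2) = -2*0 = 0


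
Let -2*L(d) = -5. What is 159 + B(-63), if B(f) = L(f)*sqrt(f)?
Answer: 159 + 15*I*sqrt(7)/2 ≈ 159.0 + 19.843*I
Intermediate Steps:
L(d) = 5/2 (L(d) = -1/2*(-5) = 5/2)
B(f) = 5*sqrt(f)/2
159 + B(-63) = 159 + 5*sqrt(-63)/2 = 159 + 5*(3*I*sqrt(7))/2 = 159 + 15*I*sqrt(7)/2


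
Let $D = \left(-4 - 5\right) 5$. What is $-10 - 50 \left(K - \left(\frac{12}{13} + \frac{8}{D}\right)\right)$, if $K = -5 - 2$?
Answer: $\frac{44140}{117} \approx 377.27$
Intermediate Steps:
$D = -45$ ($D = \left(-4 - 5\right) 5 = \left(-9\right) 5 = -45$)
$K = -7$ ($K = -5 - 2 = -7$)
$-10 - 50 \left(K - \left(\frac{12}{13} + \frac{8}{D}\right)\right) = -10 - 50 \left(-7 - \left(- \frac{8}{45} + \frac{12}{13}\right)\right) = -10 - 50 \left(-7 - \frac{436}{585}\right) = -10 - - \frac{45310}{117} = -10 + \frac{45310}{117} = \frac{44140}{117}$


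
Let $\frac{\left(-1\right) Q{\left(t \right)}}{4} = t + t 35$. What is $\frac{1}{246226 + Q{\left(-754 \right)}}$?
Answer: $\frac{1}{354802} \approx 2.8185 \cdot 10^{-6}$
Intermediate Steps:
$Q{\left(t \right)} = - 144 t$ ($Q{\left(t \right)} = - 4 \left(t + t 35\right) = - 4 \left(t + 35 t\right) = - 4 \cdot 36 t = - 144 t$)
$\frac{1}{246226 + Q{\left(-754 \right)}} = \frac{1}{246226 - -108576} = \frac{1}{246226 + 108576} = \frac{1}{354802}$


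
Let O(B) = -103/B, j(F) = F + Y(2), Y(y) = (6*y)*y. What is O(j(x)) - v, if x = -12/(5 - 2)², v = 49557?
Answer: -3370185/68 ≈ -49562.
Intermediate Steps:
Y(y) = 6*y²
x = -4/3 (x = -12/(3²) = -12/9 = -12*⅑ = -4/3 ≈ -1.3333)
j(F) = 24 + F (j(F) = F + 6*2² = F + 6*4 = F + 24 = 24 + F)
O(j(x)) - v = -103/(24 - 4/3) - 1*49557 = -103/68/3 - 49557 = -103*3/68 - 49557 = -309/68 - 49557 = -3370185/68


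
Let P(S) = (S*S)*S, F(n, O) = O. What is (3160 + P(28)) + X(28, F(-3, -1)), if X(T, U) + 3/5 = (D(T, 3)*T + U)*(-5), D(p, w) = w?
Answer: 123482/5 ≈ 24696.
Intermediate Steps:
X(T, U) = -⅗ - 15*T - 5*U (X(T, U) = -⅗ + (3*T + U)*(-5) = -⅗ + (U + 3*T)*(-5) = -⅗ + (-15*T - 5*U) = -⅗ - 15*T - 5*U)
P(S) = S³ (P(S) = S²*S = S³)
(3160 + P(28)) + X(28, F(-3, -1)) = (3160 + 28³) + (-⅗ - 15*28 - 5*(-1)) = (3160 + 21952) + (-⅗ - 420 + 5) = 25112 - 2078/5 = 123482/5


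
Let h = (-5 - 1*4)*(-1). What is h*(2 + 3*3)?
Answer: 99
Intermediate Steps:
h = 9 (h = (-5 - 4)*(-1) = -9*(-1) = 9)
h*(2 + 3*3) = 9*(2 + 3*3) = 9*(2 + 9) = 9*11 = 99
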